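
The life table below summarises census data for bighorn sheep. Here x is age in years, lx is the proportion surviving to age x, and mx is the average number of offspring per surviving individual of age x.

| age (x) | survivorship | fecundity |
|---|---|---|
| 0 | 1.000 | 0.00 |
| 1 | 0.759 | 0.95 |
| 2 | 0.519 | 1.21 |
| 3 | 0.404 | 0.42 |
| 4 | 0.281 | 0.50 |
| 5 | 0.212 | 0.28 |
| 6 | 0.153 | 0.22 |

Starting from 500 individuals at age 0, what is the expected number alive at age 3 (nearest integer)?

Expected survivors = N0 · l_3 = 500 × 0.404 = 202 → 202

202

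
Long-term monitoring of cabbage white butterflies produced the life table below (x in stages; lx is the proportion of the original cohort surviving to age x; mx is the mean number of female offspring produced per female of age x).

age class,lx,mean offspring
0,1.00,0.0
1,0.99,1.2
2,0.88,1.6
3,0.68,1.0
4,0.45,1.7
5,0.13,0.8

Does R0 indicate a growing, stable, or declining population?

R0 = Σ lx·mx = 0 + 1.188 + 1.408 + 0.68 + 0.765 + 0.104 = 4.145
R0 > 1, so the population is growing.

growing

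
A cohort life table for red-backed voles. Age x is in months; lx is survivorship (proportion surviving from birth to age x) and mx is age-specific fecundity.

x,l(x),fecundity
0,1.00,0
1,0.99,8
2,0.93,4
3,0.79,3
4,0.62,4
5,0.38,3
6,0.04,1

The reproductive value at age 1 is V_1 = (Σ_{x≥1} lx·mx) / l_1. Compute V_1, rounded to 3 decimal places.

lx·mx for x ≥ 1: 7.92, 3.72, 2.37, 2.48, 1.14, 0.04 → sum = 17.67
V_1 = 17.67 / l_1 = 17.67 / 0.99 = 17.848485… → 17.848

17.848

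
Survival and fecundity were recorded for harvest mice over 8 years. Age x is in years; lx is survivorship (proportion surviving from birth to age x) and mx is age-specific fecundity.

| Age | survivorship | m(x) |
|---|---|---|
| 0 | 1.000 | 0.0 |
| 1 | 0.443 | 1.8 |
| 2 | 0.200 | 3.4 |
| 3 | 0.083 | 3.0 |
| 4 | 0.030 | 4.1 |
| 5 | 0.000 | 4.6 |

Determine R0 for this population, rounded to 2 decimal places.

1.85

lx·mx by age: 0, 0.7974, 0.68, 0.249, 0.123, 0
R0 = Σ lx·mx = 1.8494 → 1.85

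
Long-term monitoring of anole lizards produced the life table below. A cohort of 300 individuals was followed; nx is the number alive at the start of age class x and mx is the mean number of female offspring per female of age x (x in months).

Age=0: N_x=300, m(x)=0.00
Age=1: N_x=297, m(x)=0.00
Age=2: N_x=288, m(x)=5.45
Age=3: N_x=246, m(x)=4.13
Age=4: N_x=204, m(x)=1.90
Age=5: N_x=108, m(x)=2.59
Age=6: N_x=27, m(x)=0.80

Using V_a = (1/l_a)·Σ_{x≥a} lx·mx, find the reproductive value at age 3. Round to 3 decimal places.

lx = nx/n0 = nx/300: 1, 0.99, 0.96, 0.82, 0.68, 0.36, 0.09
lx·mx for x ≥ 3: 3.3866, 1.292, 0.9324, 0.072 → sum = 5.683
V_3 = 5.683 / l_3 = 5.683 / 0.82 = 6.930488… → 6.930

6.930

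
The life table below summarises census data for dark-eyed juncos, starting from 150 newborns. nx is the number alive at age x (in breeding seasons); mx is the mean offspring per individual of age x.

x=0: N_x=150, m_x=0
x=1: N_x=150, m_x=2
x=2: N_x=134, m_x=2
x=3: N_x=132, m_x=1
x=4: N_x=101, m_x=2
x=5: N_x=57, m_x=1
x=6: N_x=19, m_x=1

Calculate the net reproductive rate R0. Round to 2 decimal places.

6.52

lx = nx/n0 = nx/150: 1, 1, 0.89333…, 0.88, 0.67333…, 0.38, 0.12667…
lx·mx by age: 0, 2, 1.786667…, 0.88, 1.346667…, 0.38, 0.126667…
R0 = Σ lx·mx = 6.52… → 6.52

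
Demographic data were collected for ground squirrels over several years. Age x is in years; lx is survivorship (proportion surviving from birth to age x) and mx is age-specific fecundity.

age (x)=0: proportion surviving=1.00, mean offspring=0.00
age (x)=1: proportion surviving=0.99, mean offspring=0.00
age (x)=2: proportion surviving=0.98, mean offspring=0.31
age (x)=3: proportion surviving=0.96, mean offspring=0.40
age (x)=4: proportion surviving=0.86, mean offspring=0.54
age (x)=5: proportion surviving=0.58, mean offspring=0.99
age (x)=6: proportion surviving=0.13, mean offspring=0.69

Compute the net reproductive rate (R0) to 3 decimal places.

lx·mx by age: 0, 0, 0.3038, 0.384, 0.4644, 0.5742, 0.0897
R0 = Σ lx·mx = 1.8161 → 1.816

1.816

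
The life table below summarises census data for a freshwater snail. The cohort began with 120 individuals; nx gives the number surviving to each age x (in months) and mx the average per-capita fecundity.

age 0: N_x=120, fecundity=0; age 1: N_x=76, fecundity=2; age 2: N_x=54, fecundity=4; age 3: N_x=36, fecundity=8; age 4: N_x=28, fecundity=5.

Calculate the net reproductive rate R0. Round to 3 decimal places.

lx = nx/n0 = nx/120: 1, 0.63333…, 0.45, 0.3, 0.23333…
lx·mx by age: 0, 1.266667…, 1.8, 2.4, 1.166667…
R0 = Σ lx·mx = 6.633333… → 6.633

6.633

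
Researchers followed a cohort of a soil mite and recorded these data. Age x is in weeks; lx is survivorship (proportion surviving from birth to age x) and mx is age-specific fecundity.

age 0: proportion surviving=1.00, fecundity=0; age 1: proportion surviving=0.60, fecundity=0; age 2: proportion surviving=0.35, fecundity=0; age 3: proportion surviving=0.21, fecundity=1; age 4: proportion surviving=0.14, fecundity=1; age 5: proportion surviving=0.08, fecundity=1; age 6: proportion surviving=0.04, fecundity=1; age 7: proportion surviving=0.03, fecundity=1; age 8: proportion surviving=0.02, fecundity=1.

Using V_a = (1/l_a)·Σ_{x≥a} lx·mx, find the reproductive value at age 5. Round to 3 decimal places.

lx·mx for x ≥ 5: 0.08, 0.04, 0.03, 0.02 → sum = 0.17
V_5 = 0.17 / l_5 = 0.17 / 0.08 = 2.125 → 2.125

2.125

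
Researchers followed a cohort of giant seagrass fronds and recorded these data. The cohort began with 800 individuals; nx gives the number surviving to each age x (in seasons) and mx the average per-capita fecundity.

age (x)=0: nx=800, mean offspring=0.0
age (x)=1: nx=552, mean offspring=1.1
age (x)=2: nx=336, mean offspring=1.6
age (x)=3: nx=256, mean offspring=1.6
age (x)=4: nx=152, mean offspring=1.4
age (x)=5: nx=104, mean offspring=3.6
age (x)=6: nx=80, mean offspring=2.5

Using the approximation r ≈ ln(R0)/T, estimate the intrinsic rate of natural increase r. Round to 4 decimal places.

0.3680

lx = nx/n0 = nx/800: 1, 0.69, 0.42, 0.32, 0.19, 0.13, 0.1
R0 = Σ lx·mx = 0 + 0.759 + 0.672 + 0.512 + 0.266 + 0.468 + 0.25 = 2.927
Σ x·lx·mx = 8.543; T = 8.543/2.927 = 2.91869…
r ≈ ln(R0)/T = ln(2.927)/2.91869… = 0.367966… → 0.3680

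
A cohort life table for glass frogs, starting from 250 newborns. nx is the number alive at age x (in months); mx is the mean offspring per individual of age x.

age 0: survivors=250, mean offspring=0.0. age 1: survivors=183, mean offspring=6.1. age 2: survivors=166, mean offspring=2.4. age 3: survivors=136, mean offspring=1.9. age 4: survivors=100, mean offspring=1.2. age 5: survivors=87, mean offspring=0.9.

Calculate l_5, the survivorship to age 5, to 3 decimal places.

l_5 = n_5/n_0 = 87/250 = 0.348 → 0.348

0.348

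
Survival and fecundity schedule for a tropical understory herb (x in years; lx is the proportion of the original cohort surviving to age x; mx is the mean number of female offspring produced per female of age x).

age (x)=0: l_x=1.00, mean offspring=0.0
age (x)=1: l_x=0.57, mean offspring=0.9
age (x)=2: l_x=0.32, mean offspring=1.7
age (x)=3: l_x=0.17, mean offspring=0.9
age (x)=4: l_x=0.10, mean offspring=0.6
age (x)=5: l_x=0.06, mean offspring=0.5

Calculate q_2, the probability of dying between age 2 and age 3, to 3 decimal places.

q_2 = (l_2 − l_3) / l_2 = (0.32 − 0.17) / 0.32
     = 0.15 / 0.32 = 0.46875 → 0.469

0.469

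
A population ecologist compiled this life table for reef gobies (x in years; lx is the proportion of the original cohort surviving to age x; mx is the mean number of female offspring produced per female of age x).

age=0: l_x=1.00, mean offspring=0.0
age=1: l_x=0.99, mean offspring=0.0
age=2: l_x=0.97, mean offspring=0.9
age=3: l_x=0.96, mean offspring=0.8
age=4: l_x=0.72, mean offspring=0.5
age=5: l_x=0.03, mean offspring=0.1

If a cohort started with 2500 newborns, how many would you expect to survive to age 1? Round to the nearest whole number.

Expected survivors = N0 · l_1 = 2500 × 0.99 = 2475 → 2475

2475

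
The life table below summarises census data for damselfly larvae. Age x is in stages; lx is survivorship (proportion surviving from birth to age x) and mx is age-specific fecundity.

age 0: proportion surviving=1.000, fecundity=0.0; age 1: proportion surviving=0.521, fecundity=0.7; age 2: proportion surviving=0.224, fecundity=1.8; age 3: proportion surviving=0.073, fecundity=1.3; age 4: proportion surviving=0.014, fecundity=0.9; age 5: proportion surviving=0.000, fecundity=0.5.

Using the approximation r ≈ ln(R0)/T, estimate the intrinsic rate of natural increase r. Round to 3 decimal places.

-0.077

R0 = Σ lx·mx = 0 + 0.3647 + 0.4032 + 0.0949 + 0.0126 + 0 = 0.8754
Σ x·lx·mx = 1.5062; T = 1.5062/0.8754 = 1.72058…
r ≈ ln(R0)/T = ln(0.8754)/1.72058… = -0.07734… → -0.077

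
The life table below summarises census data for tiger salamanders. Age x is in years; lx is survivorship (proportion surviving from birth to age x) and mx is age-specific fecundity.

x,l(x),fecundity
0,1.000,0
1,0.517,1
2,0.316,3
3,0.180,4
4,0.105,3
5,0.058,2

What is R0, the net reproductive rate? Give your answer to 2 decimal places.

lx·mx by age: 0, 0.517, 0.948, 0.72, 0.315, 0.116
R0 = Σ lx·mx = 2.616 → 2.62

2.62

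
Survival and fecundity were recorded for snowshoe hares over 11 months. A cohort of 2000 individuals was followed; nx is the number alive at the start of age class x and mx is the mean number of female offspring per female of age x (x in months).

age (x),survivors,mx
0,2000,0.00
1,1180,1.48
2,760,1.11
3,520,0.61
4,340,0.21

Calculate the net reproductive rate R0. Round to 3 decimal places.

lx = nx/n0 = nx/2000: 1, 0.59, 0.38, 0.26, 0.17
lx·mx by age: 0, 0.8732, 0.4218, 0.1586, 0.0357
R0 = Σ lx·mx = 1.4893 → 1.489

1.489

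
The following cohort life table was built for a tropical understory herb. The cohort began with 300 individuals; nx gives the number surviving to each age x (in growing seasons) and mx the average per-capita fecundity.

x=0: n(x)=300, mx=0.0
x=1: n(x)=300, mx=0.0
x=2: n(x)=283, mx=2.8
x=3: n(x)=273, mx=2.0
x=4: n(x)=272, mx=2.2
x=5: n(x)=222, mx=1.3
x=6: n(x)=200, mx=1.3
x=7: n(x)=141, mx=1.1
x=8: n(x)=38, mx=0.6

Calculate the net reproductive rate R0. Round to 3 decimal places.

lx = nx/n0 = nx/300: 1, 1, 0.94333…, 0.91, 0.90667…, 0.74, 0.66667…, 0.47, 0.12667…
lx·mx by age: 0, 0, 2.641333…, 1.82, 1.994667…, 0.962, 0.866667…, 0.517, 0.076…
R0 = Σ lx·mx = 8.877667… → 8.878

8.878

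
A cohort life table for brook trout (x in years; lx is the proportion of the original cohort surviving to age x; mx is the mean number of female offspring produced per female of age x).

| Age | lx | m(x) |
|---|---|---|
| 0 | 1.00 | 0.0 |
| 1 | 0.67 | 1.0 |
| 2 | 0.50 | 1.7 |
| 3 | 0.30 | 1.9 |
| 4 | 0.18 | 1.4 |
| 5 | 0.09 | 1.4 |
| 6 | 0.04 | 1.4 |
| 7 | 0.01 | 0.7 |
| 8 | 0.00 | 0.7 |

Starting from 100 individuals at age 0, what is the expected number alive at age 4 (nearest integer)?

18

Expected survivors = N0 · l_4 = 100 × 0.18 = 18 → 18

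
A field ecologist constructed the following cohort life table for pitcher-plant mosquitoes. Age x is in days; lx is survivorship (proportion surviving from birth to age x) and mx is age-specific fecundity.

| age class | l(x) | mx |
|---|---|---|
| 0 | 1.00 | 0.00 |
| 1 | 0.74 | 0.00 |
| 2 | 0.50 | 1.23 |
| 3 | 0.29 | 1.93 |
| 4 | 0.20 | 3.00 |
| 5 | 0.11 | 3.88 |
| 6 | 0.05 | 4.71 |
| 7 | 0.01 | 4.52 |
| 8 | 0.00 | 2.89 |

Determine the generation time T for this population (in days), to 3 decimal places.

lx·mx: 0, 0, 0.615, 0.5597, 0.6, 0.4268, 0.2355, 0.0452, 0 → R0 = 2.4822
x·lx·mx: 0, 0, 1.23, 1.6791, 2.4, 2.134, 1.413, 0.3164, 0 → Σ = 9.1725
T = 9.1725 / 2.4822 = 3.695311… → 3.695

3.695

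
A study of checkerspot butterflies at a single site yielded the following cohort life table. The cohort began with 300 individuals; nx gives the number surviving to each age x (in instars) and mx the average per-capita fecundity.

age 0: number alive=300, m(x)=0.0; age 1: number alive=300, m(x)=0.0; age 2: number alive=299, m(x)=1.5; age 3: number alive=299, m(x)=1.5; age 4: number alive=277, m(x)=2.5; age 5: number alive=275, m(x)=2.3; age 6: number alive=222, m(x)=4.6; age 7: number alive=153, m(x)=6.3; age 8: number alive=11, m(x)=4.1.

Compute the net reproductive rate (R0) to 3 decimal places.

lx = nx/n0 = nx/300: 1, 1, 0.99667…, 0.99667…, 0.92333…, 0.91667…, 0.74, 0.51, 0.03667…
lx·mx by age: 0, 0, 1.495…, 1.495…, 2.308333…, 2.108333…, 3.404, 3.213, 0.150333…
R0 = Σ lx·mx = 14.174… → 14.174

14.174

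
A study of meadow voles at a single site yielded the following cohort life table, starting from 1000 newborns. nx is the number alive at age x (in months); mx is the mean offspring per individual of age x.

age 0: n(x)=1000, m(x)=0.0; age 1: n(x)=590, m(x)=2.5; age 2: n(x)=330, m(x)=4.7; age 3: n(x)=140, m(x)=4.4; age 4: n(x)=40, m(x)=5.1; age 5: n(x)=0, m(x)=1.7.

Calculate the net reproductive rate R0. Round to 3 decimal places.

lx = nx/n0 = nx/1000: 1, 0.59, 0.33, 0.14, 0.04, 0
lx·mx by age: 0, 1.475, 1.551, 0.616, 0.204, 0
R0 = Σ lx·mx = 3.846 → 3.846

3.846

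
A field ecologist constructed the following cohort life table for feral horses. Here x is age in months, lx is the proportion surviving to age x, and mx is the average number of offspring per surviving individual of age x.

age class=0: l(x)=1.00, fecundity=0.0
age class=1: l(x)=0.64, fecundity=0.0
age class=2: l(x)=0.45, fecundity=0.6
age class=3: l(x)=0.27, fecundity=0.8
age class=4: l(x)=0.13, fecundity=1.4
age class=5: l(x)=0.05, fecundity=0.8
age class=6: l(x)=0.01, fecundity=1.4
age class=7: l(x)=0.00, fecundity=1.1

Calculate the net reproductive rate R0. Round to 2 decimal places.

0.72

lx·mx by age: 0, 0, 0.27, 0.216, 0.182, 0.04, 0.014, 0
R0 = Σ lx·mx = 0.722 → 0.72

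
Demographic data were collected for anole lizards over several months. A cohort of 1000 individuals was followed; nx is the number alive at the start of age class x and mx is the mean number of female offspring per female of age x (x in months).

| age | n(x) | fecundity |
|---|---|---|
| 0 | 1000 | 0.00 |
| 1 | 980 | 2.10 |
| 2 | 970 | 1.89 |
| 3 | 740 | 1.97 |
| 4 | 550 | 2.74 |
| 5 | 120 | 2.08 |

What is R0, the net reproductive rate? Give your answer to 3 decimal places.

lx = nx/n0 = nx/1000: 1, 0.98, 0.97, 0.74, 0.55, 0.12
lx·mx by age: 0, 2.058, 1.8333, 1.4578, 1.507, 0.2496
R0 = Σ lx·mx = 7.1057 → 7.106

7.106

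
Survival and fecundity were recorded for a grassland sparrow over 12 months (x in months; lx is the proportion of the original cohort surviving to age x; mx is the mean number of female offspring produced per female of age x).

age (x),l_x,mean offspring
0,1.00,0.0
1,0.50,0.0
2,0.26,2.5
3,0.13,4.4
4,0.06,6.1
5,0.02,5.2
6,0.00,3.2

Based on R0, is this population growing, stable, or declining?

R0 = Σ lx·mx = 0 + 0 + 0.65 + 0.572 + 0.366 + 0.104 + 0 = 1.692
R0 > 1, so the population is growing.

growing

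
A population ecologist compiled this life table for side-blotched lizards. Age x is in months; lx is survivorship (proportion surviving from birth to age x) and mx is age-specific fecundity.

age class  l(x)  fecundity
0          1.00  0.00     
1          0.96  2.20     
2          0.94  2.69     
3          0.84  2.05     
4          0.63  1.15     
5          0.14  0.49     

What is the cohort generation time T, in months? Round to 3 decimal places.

lx·mx: 0, 2.112, 2.5286, 1.722, 0.7245, 0.0686 → R0 = 7.1557
x·lx·mx: 0, 2.112, 5.0572, 5.166, 2.898, 0.343 → Σ = 15.5762
T = 15.5762 / 7.1557 = 2.176754… → 2.177

2.177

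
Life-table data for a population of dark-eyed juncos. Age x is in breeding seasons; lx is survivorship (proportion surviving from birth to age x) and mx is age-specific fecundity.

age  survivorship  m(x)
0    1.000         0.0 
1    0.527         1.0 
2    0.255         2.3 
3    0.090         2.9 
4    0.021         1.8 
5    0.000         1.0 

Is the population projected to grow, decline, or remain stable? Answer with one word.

R0 = Σ lx·mx = 0 + 0.527 + 0.5865 + 0.261 + 0.0378 + 0 = 1.4123
R0 > 1, so the population is growing.

growing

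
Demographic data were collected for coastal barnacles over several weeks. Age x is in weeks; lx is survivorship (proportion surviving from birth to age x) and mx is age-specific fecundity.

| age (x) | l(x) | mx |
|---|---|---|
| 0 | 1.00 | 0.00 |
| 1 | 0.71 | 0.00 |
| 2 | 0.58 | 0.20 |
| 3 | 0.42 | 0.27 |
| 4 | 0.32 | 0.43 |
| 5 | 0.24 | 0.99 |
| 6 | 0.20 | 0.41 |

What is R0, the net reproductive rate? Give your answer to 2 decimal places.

0.69

lx·mx by age: 0, 0, 0.116, 0.1134, 0.1376, 0.2376, 0.082
R0 = Σ lx·mx = 0.6866 → 0.69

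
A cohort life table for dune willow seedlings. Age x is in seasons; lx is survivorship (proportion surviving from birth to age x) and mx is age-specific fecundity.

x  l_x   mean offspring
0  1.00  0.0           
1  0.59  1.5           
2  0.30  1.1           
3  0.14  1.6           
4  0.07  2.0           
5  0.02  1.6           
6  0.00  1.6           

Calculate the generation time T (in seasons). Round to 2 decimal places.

1.82

lx·mx: 0, 0.885, 0.33, 0.224, 0.14, 0.032, 0 → R0 = 1.611
x·lx·mx: 0, 0.885, 0.66, 0.672, 0.56, 0.16, 0 → Σ = 2.937
T = 2.937 / 1.611 = 1.823091… → 1.82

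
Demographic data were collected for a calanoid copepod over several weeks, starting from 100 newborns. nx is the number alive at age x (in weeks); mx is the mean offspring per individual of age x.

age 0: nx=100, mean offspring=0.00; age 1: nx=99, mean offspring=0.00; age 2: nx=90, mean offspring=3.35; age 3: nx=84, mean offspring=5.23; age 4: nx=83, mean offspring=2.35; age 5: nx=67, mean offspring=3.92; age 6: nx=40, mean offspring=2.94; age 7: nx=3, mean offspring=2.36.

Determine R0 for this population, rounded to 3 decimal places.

lx = nx/n0 = nx/100: 1, 0.99, 0.9, 0.84, 0.83, 0.67, 0.4, 0.03
lx·mx by age: 0, 0, 3.015, 4.3932, 1.9505, 2.6264, 1.176, 0.0708
R0 = Σ lx·mx = 13.2319 → 13.232

13.232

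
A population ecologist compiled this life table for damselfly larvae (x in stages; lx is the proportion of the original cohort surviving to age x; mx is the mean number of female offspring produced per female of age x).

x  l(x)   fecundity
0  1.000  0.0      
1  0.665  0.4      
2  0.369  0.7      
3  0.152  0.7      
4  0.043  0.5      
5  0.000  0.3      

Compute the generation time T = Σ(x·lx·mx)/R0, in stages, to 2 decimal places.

1.82

lx·mx: 0, 0.266, 0.2583, 0.1064, 0.0215, 0 → R0 = 0.6522
x·lx·mx: 0, 0.266, 0.5166, 0.3192, 0.086, 0 → Σ = 1.1878
T = 1.1878 / 0.6522 = 1.82122… → 1.82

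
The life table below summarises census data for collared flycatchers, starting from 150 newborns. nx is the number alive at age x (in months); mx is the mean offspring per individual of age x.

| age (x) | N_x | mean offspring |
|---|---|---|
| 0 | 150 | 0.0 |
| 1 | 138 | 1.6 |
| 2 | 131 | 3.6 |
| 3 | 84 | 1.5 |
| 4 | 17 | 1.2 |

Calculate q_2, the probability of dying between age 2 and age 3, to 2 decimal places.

0.36

lx = nx/n0 = nx/150: 1, 0.92, 0.87333…, 0.56, 0.11333…
q_2 = (l_2 − l_3) / l_2 = (0.873333… − 0.56) / 0.873333…
     = 0.313333… / 0.873333… = 0.358779… → 0.36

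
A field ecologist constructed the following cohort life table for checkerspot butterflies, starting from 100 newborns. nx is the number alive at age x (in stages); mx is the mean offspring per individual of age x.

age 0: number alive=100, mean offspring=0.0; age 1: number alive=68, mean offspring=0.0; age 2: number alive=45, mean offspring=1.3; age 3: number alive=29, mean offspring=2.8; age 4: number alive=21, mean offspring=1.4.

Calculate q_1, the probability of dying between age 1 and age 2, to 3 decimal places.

0.338

lx = nx/n0 = nx/100: 1, 0.68, 0.45, 0.29, 0.21
q_1 = (l_1 − l_2) / l_1 = (0.68 − 0.45) / 0.68
     = 0.23 / 0.68 = 0.338235… → 0.338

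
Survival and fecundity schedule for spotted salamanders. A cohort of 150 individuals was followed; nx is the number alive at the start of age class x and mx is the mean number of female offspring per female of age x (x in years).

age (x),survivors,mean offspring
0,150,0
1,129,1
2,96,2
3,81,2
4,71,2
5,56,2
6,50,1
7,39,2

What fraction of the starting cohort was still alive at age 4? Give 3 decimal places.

0.473

l_4 = n_4/n_0 = 71/150 = 0.473333… → 0.473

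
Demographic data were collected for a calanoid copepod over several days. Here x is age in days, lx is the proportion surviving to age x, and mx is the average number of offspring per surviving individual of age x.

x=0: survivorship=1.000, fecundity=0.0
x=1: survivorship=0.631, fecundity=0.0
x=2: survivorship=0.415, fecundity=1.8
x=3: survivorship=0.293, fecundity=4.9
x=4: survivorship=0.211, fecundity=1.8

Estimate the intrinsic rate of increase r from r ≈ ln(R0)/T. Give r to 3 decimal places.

R0 = Σ lx·mx = 0 + 0 + 0.747 + 1.4357 + 0.3798 = 2.5625
Σ x·lx·mx = 7.3203; T = 7.3203/2.5625 = 2.8567…
r ≈ ln(R0)/T = ln(2.5625)/2.8567… = 0.32939… → 0.329

0.329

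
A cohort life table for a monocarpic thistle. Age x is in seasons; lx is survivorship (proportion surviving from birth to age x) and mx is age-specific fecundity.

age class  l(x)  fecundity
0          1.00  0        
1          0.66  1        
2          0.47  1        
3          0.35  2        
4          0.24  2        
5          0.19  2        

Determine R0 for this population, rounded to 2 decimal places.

2.69

lx·mx by age: 0, 0.66, 0.47, 0.7, 0.48, 0.38
R0 = Σ lx·mx = 2.69 → 2.69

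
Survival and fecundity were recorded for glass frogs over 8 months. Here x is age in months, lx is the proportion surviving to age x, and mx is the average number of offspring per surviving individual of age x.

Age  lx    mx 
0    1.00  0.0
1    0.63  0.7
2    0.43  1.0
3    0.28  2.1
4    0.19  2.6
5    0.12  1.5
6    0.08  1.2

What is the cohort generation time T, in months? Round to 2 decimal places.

2.92

lx·mx: 0, 0.441, 0.43, 0.588, 0.494, 0.18, 0.096 → R0 = 2.229
x·lx·mx: 0, 0.441, 0.86, 1.764, 1.976, 0.9, 0.576 → Σ = 6.517
T = 6.517 / 2.229 = 2.923733… → 2.92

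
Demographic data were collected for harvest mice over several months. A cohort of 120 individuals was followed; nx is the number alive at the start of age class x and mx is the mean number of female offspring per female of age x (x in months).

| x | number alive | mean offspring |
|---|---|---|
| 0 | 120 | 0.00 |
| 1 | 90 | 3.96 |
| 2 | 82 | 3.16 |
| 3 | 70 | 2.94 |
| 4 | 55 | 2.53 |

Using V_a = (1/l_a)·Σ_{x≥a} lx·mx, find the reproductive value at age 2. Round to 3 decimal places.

lx = nx/n0 = nx/120: 1, 0.75, 0.68333…, 0.58333…, 0.45833…
lx·mx for x ≥ 2: 2.159333…, 1.715…, 1.159583… → sum = 5.033917…
V_2 = 5.033917… / l_2 = 5.033917… / 0.683333… = 7.366707… → 7.367

7.367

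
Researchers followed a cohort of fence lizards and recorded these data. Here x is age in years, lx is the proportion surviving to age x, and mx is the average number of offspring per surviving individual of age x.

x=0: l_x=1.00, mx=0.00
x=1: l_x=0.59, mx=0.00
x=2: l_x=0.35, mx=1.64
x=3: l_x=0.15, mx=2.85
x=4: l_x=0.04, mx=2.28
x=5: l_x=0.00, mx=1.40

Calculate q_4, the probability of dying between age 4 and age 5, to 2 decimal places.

1.00

q_4 = (l_4 − l_5) / l_4 = (0.04 − 0) / 0.04
     = 0.04 / 0.04 = 1 → 1.00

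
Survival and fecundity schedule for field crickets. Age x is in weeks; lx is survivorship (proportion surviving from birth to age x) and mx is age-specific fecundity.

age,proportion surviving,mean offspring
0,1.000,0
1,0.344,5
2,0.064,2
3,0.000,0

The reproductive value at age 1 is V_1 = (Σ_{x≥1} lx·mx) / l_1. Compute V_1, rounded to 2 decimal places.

5.37

lx·mx for x ≥ 1: 1.72, 0.128, 0 → sum = 1.848
V_1 = 1.848 / l_1 = 1.848 / 0.344 = 5.372093… → 5.37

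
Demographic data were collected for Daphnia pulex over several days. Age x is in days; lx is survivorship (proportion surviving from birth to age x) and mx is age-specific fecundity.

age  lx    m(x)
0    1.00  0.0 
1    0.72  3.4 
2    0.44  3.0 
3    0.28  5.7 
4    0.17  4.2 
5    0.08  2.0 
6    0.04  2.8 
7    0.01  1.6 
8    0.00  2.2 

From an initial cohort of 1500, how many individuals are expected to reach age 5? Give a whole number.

Expected survivors = N0 · l_5 = 1500 × 0.08 = 120 → 120

120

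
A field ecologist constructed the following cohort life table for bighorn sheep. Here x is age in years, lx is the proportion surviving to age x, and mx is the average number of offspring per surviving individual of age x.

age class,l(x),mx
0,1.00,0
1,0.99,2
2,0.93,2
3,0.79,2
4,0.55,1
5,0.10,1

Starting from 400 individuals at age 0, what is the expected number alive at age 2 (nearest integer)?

Expected survivors = N0 · l_2 = 400 × 0.93 = 372 → 372

372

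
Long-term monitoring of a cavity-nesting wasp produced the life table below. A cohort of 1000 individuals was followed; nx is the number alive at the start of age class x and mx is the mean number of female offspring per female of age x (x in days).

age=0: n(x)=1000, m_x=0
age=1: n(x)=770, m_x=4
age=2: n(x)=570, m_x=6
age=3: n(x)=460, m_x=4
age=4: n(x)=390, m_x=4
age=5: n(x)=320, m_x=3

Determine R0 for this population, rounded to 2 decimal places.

10.86

lx = nx/n0 = nx/1000: 1, 0.77, 0.57, 0.46, 0.39, 0.32
lx·mx by age: 0, 3.08, 3.42, 1.84, 1.56, 0.96
R0 = Σ lx·mx = 10.86 → 10.86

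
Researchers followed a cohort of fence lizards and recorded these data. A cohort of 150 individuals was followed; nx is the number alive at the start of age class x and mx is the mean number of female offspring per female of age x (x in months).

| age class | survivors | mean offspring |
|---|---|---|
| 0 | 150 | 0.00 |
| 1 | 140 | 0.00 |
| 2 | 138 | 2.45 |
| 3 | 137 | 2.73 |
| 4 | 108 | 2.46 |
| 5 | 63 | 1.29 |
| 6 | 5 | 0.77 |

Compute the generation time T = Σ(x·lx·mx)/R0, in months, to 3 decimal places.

lx = nx/n0 = nx/150: 1, 0.93333…, 0.92, 0.91333…, 0.72, 0.42, 0.03333…
lx·mx: 0, 0, 2.254, 2.4934…, 1.7712, 0.5418, 0.025667… → R0 = 7.086067…
x·lx·mx: 0, 0, 4.508, 7.4802…, 7.0848, 2.709, 0.154… → Σ = 21.936…
T = 21.936… / 7.086067… = 3.095653… → 3.096

3.096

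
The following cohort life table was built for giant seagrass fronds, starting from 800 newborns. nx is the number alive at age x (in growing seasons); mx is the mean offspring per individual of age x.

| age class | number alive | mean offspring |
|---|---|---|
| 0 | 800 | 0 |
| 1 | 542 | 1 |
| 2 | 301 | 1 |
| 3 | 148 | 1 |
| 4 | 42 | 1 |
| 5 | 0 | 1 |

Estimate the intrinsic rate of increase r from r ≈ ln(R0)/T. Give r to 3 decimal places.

0.150

lx = nx/n0 = nx/800: 1, 0.6775, 0.37625, 0.185, 0.0525, 0
R0 = Σ lx·mx = 0 + 0.6775 + 0.37625 + 0.185 + 0.0525 + 0 = 1.29125
Σ x·lx·mx = 2.195; T = 2.195/1.29125 = 1.6999…
r ≈ ln(R0)/T = ln(1.29125)/1.6999… = 0.15037… → 0.150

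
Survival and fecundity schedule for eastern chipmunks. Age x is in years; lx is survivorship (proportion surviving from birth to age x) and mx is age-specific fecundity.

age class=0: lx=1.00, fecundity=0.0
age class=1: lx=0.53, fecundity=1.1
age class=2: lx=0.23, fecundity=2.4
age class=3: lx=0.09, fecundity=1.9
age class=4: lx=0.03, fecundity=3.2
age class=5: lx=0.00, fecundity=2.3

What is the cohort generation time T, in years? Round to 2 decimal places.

1.84

lx·mx: 0, 0.583, 0.552, 0.171, 0.096, 0 → R0 = 1.402
x·lx·mx: 0, 0.583, 1.104, 0.513, 0.384, 0 → Σ = 2.584
T = 2.584 / 1.402 = 1.843081… → 1.84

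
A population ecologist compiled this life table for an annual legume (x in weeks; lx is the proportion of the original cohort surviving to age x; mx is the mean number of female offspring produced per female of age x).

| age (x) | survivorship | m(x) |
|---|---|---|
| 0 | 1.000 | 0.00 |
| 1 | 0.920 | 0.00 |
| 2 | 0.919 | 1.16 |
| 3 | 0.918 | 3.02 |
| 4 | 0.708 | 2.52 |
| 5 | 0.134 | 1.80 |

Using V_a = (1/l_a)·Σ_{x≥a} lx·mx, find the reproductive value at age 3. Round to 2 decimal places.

lx·mx for x ≥ 3: 2.77236, 1.78416, 0.2412 → sum = 4.79772
V_3 = 4.79772 / l_3 = 4.79772 / 0.918 = 5.226275… → 5.23

5.23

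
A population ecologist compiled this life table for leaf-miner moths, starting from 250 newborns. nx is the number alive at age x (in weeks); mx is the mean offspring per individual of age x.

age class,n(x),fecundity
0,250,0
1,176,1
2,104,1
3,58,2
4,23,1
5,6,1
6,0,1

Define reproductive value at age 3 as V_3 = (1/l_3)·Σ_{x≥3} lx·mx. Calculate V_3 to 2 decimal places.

lx = nx/n0 = nx/250: 1, 0.704, 0.416, 0.232, 0.092, 0.024, 0
lx·mx for x ≥ 3: 0.464, 0.092, 0.024, 0 → sum = 0.58
V_3 = 0.58 / l_3 = 0.58 / 0.232 = 2.5 → 2.50

2.50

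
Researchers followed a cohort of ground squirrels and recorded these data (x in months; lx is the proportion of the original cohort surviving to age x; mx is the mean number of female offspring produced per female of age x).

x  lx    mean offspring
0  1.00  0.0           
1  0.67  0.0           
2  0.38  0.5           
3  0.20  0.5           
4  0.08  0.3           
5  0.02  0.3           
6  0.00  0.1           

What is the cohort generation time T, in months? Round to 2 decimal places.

2.52

lx·mx: 0, 0, 0.19, 0.1, 0.024, 0.006, 0 → R0 = 0.32
x·lx·mx: 0, 0, 0.38, 0.3, 0.096, 0.03, 0 → Σ = 0.806
T = 0.806 / 0.32 = 2.51875 → 2.52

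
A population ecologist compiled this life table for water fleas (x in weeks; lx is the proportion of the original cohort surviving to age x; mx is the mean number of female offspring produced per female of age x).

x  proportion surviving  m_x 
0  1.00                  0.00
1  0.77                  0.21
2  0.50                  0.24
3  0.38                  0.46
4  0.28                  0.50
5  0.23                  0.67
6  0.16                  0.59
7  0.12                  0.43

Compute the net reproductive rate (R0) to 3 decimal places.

0.897

lx·mx by age: 0, 0.1617, 0.12, 0.1748, 0.14, 0.1541, 0.0944, 0.0516
R0 = Σ lx·mx = 0.8966 → 0.897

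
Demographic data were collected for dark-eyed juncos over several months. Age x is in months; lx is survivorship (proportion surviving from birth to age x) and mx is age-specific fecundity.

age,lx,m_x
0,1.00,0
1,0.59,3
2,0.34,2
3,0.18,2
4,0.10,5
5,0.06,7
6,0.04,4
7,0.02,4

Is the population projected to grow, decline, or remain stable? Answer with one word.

growing

R0 = Σ lx·mx = 0 + 1.77 + 0.68 + 0.36 + 0.5 + 0.42 + 0.16 + 0.08 = 3.97
R0 > 1, so the population is growing.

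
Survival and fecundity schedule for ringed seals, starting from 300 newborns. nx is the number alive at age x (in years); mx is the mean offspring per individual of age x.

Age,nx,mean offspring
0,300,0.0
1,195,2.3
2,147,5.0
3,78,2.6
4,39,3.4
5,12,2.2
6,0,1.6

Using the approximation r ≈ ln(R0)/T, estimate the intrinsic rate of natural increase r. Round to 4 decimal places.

lx = nx/n0 = nx/300: 1, 0.65, 0.49, 0.26, 0.13, 0.04, 0
R0 = Σ lx·mx = 0 + 1.495 + 2.45 + 0.676 + 0.442 + 0.088 + 0 = 5.151
Σ x·lx·mx = 10.631; T = 10.631/5.151 = 2.06387…
r ≈ ln(R0)/T = ln(5.151)/2.06387… = 0.794231… → 0.7942

0.7942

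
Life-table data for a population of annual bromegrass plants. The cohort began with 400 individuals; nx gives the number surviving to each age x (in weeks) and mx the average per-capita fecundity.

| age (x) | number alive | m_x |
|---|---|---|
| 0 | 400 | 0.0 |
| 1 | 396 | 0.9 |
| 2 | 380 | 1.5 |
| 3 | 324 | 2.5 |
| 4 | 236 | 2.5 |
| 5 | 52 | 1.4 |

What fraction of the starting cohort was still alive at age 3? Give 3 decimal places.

0.810

l_3 = n_3/n_0 = 324/400 = 0.81 → 0.810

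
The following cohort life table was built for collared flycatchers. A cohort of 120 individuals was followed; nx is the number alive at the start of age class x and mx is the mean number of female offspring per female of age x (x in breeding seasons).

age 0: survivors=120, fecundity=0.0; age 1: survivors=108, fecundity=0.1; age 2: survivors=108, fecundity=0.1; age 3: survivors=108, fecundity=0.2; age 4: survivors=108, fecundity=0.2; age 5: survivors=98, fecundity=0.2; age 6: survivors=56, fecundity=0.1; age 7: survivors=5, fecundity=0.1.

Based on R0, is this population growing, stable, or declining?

lx = nx/n0 = nx/120: 1, 0.9, 0.9, 0.9, 0.9, 0.81667…, 0.46667…, 0.04167…
R0 = Σ lx·mx = 0 + 0.09 + 0.09 + 0.18 + 0.18 + 0.163333… + 0.046667… + 0.004167… = 0.754167…
R0 < 1, so the population is declining.

declining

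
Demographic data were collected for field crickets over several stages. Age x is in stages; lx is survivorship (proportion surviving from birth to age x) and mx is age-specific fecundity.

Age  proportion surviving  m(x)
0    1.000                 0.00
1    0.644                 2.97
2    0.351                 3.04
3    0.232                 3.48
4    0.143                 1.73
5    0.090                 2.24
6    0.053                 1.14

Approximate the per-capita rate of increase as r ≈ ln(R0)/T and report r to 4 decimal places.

0.7094

R0 = Σ lx·mx = 0 + 1.91268 + 1.06704 + 0.80736 + 0.24739 + 0.2016 + 0.06042 = 4.29649
Σ x·lx·mx = 8.82892; T = 8.82892/4.29649 = 2.05491…
r ≈ ln(R0)/T = ln(4.29649)/2.05491… = 0.70942… → 0.7094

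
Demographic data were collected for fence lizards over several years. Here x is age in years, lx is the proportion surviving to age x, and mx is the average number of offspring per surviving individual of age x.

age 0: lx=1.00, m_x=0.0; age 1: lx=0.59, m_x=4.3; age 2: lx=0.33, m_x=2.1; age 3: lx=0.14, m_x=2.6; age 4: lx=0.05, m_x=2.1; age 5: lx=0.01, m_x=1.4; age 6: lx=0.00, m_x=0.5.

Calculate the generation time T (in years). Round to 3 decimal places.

1.483

lx·mx: 0, 2.537, 0.693, 0.364, 0.105, 0.014, 0 → R0 = 3.713
x·lx·mx: 0, 2.537, 1.386, 1.092, 0.42, 0.07, 0 → Σ = 5.505
T = 5.505 / 3.713 = 1.482629… → 1.483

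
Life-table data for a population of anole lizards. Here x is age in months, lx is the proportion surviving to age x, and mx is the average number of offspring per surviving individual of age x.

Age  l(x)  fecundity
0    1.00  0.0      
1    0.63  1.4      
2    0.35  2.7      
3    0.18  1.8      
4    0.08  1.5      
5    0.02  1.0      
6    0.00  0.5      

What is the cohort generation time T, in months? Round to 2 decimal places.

lx·mx: 0, 0.882, 0.945, 0.324, 0.12, 0.02, 0 → R0 = 2.291
x·lx·mx: 0, 0.882, 1.89, 0.972, 0.48, 0.1, 0 → Σ = 4.324
T = 4.324 / 2.291 = 1.887385… → 1.89

1.89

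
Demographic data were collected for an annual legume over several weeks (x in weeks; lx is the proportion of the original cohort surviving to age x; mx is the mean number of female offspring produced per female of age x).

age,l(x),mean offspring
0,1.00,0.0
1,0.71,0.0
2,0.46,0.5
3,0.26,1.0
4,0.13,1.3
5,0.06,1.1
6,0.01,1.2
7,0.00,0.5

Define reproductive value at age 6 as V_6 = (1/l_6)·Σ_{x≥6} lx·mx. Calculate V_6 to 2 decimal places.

lx·mx for x ≥ 6: 0.012, 0 → sum = 0.012
V_6 = 0.012 / l_6 = 0.012 / 0.01 = 1.2 → 1.20

1.20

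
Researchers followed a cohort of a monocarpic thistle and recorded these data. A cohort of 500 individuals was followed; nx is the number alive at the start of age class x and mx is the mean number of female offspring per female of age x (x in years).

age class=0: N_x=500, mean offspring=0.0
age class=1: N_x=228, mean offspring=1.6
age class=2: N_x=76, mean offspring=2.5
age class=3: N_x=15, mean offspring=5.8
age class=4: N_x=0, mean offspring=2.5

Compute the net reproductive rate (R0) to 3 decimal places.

1.284

lx = nx/n0 = nx/500: 1, 0.456, 0.152, 0.03, 0
lx·mx by age: 0, 0.7296, 0.38, 0.174, 0
R0 = Σ lx·mx = 1.2836 → 1.284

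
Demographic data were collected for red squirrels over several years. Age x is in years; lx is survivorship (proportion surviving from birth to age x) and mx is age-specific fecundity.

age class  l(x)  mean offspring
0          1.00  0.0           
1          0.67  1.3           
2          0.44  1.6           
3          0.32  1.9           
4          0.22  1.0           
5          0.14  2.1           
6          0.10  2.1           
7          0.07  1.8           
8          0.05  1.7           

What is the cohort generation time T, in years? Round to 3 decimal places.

2.975

lx·mx: 0, 0.871, 0.704, 0.608, 0.22, 0.294, 0.21, 0.126, 0.085 → R0 = 3.118
x·lx·mx: 0, 0.871, 1.408, 1.824, 0.88, 1.47, 1.26, 0.882, 0.68 → Σ = 9.275
T = 9.275 / 3.118 = 2.974663… → 2.975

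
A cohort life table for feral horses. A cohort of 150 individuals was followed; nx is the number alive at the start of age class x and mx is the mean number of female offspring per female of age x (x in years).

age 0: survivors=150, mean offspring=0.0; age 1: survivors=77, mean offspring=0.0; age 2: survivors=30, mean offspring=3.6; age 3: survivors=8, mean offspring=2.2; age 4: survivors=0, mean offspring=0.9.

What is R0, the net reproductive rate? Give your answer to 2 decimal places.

lx = nx/n0 = nx/150: 1, 0.51333…, 0.2, 0.05333…, 0
lx·mx by age: 0, 0, 0.72, 0.117333…, 0
R0 = Σ lx·mx = 0.837333… → 0.84

0.84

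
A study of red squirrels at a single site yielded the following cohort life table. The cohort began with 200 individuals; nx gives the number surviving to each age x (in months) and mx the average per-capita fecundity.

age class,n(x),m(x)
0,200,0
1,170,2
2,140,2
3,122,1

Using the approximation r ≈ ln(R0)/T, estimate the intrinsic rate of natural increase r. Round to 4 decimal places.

lx = nx/n0 = nx/200: 1, 0.85, 0.7, 0.61
R0 = Σ lx·mx = 0 + 1.7 + 1.4 + 0.61 = 3.71
Σ x·lx·mx = 6.33; T = 6.33/3.71 = 1.7062…
r ≈ ln(R0)/T = ln(3.71)/1.7062… = 0.768393… → 0.7684

0.7684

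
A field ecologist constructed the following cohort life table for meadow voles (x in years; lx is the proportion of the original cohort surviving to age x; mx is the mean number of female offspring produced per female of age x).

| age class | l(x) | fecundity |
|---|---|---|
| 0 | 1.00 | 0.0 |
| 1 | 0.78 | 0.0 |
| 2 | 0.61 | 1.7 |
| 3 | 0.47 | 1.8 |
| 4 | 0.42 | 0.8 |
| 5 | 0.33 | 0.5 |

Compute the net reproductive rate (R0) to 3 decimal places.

2.384

lx·mx by age: 0, 0, 1.037, 0.846, 0.336, 0.165
R0 = Σ lx·mx = 2.384 → 2.384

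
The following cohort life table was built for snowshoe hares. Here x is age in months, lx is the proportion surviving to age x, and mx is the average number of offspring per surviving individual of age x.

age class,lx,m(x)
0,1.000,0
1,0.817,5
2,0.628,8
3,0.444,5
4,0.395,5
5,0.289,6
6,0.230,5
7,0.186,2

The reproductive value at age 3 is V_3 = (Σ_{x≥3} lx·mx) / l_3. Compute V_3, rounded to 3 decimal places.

lx·mx for x ≥ 3: 2.22, 1.975, 1.734, 1.15, 0.372 → sum = 7.451
V_3 = 7.451 / l_3 = 7.451 / 0.444 = 16.781532… → 16.782

16.782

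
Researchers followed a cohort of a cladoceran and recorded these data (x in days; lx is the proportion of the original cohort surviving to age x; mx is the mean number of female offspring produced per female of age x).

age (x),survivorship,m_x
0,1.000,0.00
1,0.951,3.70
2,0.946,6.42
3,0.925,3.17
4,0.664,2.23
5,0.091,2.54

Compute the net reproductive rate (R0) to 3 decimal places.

14.236

lx·mx by age: 0, 3.5187, 6.07332, 2.93225, 1.48072, 0.23114
R0 = Σ lx·mx = 14.23613 → 14.236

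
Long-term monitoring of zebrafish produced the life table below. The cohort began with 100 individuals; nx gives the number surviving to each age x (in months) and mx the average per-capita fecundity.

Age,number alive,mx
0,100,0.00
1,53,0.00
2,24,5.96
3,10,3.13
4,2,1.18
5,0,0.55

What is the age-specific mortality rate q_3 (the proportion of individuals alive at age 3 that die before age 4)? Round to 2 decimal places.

0.80

lx = nx/n0 = nx/100: 1, 0.53, 0.24, 0.1, 0.02, 0
q_3 = (l_3 − l_4) / l_3 = (0.1 − 0.02) / 0.1
     = 0.08 / 0.1 = 0.8 → 0.80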